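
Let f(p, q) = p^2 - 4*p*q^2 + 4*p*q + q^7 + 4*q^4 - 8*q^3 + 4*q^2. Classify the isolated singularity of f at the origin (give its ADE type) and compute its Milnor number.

Type A_6, Milnor number mu = 6.

The Hessian of f at 0 has rank 1. Corank 1: A-series; mu = 6 gives A_6.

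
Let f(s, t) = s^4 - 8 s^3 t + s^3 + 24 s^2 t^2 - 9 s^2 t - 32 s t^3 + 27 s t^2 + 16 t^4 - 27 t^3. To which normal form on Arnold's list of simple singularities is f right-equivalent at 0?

The Hessian of f at 0 has rank 0. Corank 2; j^3 = (s - 3*t)^3 is a perfect cube, so E-series; the 4-jet and mu = 6 give E_6.

E6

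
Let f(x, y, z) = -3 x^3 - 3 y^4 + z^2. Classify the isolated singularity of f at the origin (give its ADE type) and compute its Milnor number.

Type E_6, Milnor number mu = 6.

The Hessian of f at 0 has rank 1. Corank 2; j^3 = -3*x^3 is a perfect cube, so E-series; the 4-jet and mu = 6 give E_6.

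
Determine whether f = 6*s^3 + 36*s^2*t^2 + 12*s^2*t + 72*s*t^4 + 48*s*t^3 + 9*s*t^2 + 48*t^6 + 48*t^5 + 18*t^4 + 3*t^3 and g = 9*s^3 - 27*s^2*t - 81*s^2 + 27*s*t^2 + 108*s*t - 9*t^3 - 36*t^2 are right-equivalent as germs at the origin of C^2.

The Hessian of f at 0 has rank 0. Corank 2; j^3 = 3*(s + t)*(2*s^2 + 2*s*t + t^2) splits into three distinct lines over C (the quadratic factor has nonzero discriminant), so D_4. The Hessian of g at 0 has rank 1. Corank 1: A-series; mu = 2 gives A_2. f is D_4 but g is A_2, hence not right-equivalent.

No.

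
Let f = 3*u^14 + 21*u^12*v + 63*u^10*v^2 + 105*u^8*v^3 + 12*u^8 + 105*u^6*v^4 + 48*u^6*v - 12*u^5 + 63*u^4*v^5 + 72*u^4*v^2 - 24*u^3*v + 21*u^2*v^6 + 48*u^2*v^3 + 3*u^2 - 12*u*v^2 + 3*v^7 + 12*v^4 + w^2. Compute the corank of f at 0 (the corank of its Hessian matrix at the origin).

1

Hessian at 0 has rank 2.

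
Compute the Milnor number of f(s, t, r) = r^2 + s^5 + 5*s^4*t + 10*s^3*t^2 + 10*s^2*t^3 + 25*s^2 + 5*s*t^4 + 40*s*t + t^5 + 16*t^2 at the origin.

The Hessian of f at 0 is [[50, 40, 0], [40, 32, 0], [0, 0, 2]] with rank 2, so corank 1. A Groebner basis of the Jacobian ideal J(f) in C{s,t,r} is {t^4, s + 4*t/5, r}; counting standard monomials gives mu = 4. Corank 1: A-series; mu = 4 gives A_4.

4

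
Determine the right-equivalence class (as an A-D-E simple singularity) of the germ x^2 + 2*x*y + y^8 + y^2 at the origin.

The Hessian of f at 0 has rank 1. Corank 1: A-series; mu = 7 gives A_7.

A7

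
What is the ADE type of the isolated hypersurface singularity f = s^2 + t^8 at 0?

A7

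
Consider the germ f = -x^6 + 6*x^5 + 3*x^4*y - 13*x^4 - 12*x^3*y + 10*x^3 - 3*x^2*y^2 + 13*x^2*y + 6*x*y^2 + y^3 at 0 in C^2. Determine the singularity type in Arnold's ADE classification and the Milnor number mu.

Type D4, Milnor number mu = 4.

The Hessian of f at 0 is [[0, 0], [0, 0]] with rank 0, so corank 2. A Groebner basis of the Jacobian ideal J(f) in C{x,y} is {y^3, x^2 - 3*y^2/11, x*y + 6*y^2/11}; counting standard monomials gives mu = 4. Corank 2; j^3 = (2*x + y)*(5*x^2 + 4*x*y + y^2) splits into three distinct lines over C (the quadratic factor has nonzero discriminant), so D_4.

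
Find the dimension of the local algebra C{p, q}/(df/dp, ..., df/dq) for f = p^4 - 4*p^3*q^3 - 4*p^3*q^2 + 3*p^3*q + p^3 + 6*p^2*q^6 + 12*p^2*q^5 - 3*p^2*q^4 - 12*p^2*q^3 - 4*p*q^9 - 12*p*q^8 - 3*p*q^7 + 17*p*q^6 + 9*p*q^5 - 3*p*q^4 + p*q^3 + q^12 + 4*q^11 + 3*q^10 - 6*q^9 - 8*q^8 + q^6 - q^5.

The Hessian of f at 0 is [[0, 0], [0, 0]] with rank 0, so corank 2. A Groebner basis of the Jacobian ideal J(f) in C{p,q} is {-p^2/2 + q^4 - q^3/6, p^3, p^2*q + p^2/6 + q^3/18, -5*p^2/6 + p*q^2 - 5*q^3/18}; counting standard monomials gives mu = 7. Corank 2; j^3 = p^3 is a perfect cube, so E-series; the 4-jet and mu = 7 give E_7.

7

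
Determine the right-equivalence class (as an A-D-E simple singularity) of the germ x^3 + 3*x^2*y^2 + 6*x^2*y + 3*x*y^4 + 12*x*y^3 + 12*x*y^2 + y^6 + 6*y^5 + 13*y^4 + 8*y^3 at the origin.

The Hessian of f at 0 has rank 0. Corank 2; j^3 = (x + 2*y)^3 is a perfect cube, so E-series; the 4-jet and mu = 6 give E_6.

E_6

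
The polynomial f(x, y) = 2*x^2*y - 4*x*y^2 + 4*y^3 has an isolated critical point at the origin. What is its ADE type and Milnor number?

Type D_4, Milnor number mu = 4.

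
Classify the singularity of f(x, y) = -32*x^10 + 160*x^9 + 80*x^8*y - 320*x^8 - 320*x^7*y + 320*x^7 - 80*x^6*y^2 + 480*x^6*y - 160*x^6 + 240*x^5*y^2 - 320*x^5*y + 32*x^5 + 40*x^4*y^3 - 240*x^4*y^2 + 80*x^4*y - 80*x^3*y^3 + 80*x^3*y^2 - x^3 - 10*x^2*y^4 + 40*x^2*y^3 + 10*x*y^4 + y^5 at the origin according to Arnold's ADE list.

The Hessian of f at 0 has rank 0. Corank 2; j^3 = -x^3 is a perfect cube, so E-series; the 5-jet and mu = 8 give E_8.

E_8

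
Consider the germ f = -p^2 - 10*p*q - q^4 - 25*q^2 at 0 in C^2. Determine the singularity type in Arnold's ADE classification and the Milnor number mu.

The Hessian of f at 0 has rank 1. Corank 1: A-series; mu = 3 gives A_3.

Type A3, Milnor number mu = 3.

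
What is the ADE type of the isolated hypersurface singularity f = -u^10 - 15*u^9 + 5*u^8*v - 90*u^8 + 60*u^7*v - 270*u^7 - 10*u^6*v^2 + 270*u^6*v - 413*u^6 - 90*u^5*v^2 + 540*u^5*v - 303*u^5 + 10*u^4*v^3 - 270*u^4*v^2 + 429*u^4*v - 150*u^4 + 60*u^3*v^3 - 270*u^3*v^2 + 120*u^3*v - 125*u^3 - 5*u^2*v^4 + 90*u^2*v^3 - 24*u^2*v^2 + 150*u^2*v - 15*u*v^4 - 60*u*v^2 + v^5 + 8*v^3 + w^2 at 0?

E_{8}

The Hessian of f at 0 is [[0, 0, 0], [0, 0, 0], [0, 0, 2]] with rank 1, so corank 2. A Groebner basis of the Jacobian ideal J(f) in C{u,v,w} is {71875*u^2/896 + u*v^3 + 575*u*v^2/56 - 14375*u*v/224 - 115*v^3/28 + 2875*v^2/224, 46875*u^2/224 + 375*u*v^2/14 - 9375*u*v/56 + v^4 - 75*v^3/7 + 1875*v^2/56, u^3 + 15*u^2/28 - 72*u*v^2/175 - 3*u*v/7 + 88*v^3/875 + 3*v^2/35, u^2*v + 25*u^2/56 - 26*u*v^2/35 - 5*u*v/14 + 24*v^3/175 + v^2/14, w}; counting standard monomials gives mu = 8. Corank 2; j^3 = -(5*u - 2*v)^3 is a perfect cube, so E-series; the 5-jet and mu = 8 give E_8.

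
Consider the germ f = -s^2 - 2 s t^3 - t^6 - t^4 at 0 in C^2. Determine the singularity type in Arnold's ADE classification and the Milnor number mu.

The Hessian of f at 0 has rank 1. Corank 1: A-series; mu = 3 gives A_3.

Type A_3, Milnor number mu = 3.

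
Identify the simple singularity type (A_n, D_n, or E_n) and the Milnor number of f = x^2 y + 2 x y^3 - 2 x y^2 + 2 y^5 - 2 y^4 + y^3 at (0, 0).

Type D6, Milnor number mu = 6.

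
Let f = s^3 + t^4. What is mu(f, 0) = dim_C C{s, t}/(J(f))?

The Hessian of f at 0 is [[0, 0], [0, 0]] with rank 0, so corank 2. A Groebner basis of the Jacobian ideal J(f) in C{s,t} is {t^3, s^2}; counting standard monomials gives mu = 6. Corank 2; j^3 = s^3 is a perfect cube, so E-series; the 4-jet and mu = 6 give E_6.

6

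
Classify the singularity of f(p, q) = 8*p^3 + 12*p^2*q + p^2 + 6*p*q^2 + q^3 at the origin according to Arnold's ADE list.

A_{2}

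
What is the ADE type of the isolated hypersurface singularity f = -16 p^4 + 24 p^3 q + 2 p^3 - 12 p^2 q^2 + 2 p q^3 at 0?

E7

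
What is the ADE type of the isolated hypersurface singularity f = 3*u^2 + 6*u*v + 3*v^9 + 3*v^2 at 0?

The Hessian of f at 0 has rank 1. Corank 1: A-series; mu = 8 gives A_8.

A_8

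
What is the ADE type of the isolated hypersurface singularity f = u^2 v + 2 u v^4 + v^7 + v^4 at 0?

The Hessian of f at 0 has rank 0. Corank 2; j^3 = u^2*v has shape L^2 M (L != M), so D-series; mu = 5 gives D_5.

D_5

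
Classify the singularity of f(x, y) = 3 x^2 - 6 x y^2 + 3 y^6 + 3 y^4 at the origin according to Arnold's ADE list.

A5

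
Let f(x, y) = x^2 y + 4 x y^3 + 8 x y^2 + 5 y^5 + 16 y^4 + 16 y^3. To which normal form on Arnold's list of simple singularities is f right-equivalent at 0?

D_{6}

The Hessian of f at 0 is [[0, 0], [0, 0]] with rank 0, so corank 2. A Groebner basis of the Jacobian ideal J(f) in C{x,y} is {x^3 - 96*x^2 - 800*x*y - 1664*y^2, x^2*y + 16*x^2 + 136*x*y + 288*y^2, -2*x^2 + x*y^2 - 18*x*y - 40*y^2, x*y/2 + y^3 + 2*y^2}; counting standard monomials gives mu = 6. Corank 2; j^3 = y*(x + 4*y)^2 has shape L^2 M (L != M), so D-series; mu = 6 gives D_6.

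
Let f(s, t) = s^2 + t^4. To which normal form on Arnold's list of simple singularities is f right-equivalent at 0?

The Hessian of f at 0 has rank 1. Corank 1: A-series; mu = 3 gives A_3.

A3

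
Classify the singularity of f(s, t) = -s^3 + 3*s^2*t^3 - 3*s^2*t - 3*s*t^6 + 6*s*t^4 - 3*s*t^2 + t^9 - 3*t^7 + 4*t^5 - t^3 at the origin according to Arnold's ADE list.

E_{8}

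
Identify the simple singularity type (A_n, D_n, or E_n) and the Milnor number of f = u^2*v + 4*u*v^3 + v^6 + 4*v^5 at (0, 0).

Type D7, Milnor number mu = 7.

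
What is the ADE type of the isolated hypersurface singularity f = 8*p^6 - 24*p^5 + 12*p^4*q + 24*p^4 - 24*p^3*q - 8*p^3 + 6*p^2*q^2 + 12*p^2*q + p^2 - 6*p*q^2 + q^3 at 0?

A2

The Hessian of f at 0 has rank 1. Corank 1: A-series; mu = 2 gives A_2.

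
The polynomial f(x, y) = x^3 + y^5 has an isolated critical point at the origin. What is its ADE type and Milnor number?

The Hessian of f at 0 is [[0, 0], [0, 0]] with rank 0, so corank 2. A Groebner basis of the Jacobian ideal J(f) in C{x,y} is {y^4, x^2}; counting standard monomials gives mu = 8. Corank 2; j^3 = x^3 is a perfect cube, so E-series; the 5-jet and mu = 8 give E_8.

Type E8, Milnor number mu = 8.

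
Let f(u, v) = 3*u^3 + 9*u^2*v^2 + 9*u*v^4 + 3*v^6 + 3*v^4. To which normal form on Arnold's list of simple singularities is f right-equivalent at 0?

The Hessian of f at 0 is [[0, 0], [0, 0]] with rank 0, so corank 2. A Groebner basis of the Jacobian ideal J(f) in C{u,v} is {u^3, u^2*v, u^2/2 + u*v^2, v^3}; counting standard monomials gives mu = 6. Corank 2; j^3 = 3*u^3 is a perfect cube, so E-series; the 4-jet and mu = 6 give E_6.

E6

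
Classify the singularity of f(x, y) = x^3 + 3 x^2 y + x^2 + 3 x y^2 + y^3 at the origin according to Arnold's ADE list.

The Hessian of f at 0 has rank 1. Corank 1: A-series; mu = 2 gives A_2.

A2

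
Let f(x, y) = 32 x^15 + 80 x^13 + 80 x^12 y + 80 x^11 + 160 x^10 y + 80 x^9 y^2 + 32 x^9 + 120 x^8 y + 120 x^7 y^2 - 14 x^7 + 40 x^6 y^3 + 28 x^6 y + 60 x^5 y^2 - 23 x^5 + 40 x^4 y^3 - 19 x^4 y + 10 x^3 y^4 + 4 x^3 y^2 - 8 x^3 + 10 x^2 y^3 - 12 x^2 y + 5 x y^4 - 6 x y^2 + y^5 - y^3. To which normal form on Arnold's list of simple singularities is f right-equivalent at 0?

The Hessian of f at 0 is [[0, 0], [0, 0]] with rank 0, so corank 2. A Groebner basis of the Jacobian ideal J(f) in C{x,y} is {-20*x^2 + x*y^3 - 20*x*y - 5*y^2, 32*x^2 + 32*x*y + y^4 + 8*y^2, x^3 - 3*x*y^2/4 - y^3/4, x^2*y + x*y^2 + y^3/4}; counting standard monomials gives mu = 8. Corank 2; j^3 = -(2*x + y)^3 is a perfect cube, so E-series; the 5-jet and mu = 8 give E_8.

E_8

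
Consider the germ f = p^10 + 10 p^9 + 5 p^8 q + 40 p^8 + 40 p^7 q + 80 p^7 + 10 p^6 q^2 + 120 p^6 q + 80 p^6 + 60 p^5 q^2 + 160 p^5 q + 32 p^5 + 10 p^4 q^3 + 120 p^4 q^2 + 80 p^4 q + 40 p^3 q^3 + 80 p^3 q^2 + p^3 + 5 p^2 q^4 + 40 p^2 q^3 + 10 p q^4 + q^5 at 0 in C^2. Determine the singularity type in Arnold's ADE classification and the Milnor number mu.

Type E_8, Milnor number mu = 8.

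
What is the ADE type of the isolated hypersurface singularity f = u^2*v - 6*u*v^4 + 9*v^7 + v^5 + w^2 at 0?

D_6

The Hessian of f at 0 is [[0, 0, 0], [0, 0, 0], [0, 0, 2]] with rank 1, so corank 2. A Groebner basis of the Jacobian ideal J(f) in C{u,v,w} is {-u*v/3 + v^4, u*v^2, u^2 + 5*u*v/3, w}; counting standard monomials gives mu = 6. Corank 2; j^3 = u^2*v has shape L^2 M (L != M), so D-series; mu = 6 gives D_6.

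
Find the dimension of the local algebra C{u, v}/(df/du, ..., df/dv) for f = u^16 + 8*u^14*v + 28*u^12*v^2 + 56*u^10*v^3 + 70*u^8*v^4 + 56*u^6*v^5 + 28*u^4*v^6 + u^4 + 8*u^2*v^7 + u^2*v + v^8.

9

The Hessian of f at 0 has rank 0. Corank 2; j^3 = u^2*v has shape L^2 M (L != M), so D-series; mu = 9 gives D_9.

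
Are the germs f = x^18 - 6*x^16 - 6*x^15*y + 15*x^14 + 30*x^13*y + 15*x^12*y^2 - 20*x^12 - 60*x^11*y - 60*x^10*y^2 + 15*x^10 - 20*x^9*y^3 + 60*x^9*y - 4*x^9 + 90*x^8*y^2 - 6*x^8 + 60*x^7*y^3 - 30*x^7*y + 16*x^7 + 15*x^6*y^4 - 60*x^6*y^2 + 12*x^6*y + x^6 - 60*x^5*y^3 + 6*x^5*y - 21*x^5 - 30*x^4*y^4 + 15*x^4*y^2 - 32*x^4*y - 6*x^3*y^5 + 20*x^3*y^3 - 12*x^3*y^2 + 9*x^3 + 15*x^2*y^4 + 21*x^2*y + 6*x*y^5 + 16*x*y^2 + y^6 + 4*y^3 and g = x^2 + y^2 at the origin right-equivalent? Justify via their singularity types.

The Hessian of f at 0 has rank 0. Corank 2; j^3 = (x + y)*(3*x + 2*y)^2 has shape L^2 M (L != M), so D-series; mu = 7 gives D_7. The Hessian of g at 0 has rank 2. Corank 0: nondegenerate Morse point, so A_1. f is D_7 but g is A_1, hence not right-equivalent.

No.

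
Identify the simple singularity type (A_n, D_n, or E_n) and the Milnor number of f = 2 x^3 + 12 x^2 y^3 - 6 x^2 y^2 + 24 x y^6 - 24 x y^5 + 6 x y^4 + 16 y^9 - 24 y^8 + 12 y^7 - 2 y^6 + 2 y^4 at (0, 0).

Type E6, Milnor number mu = 6.

The Hessian of f at 0 is [[0, 0], [0, 0]] with rank 0, so corank 2. A Groebner basis of the Jacobian ideal J(f) in C{x,y} is {x^3, x^2*y, -x^2/2 + x*y^2, y^3}; counting standard monomials gives mu = 6. Corank 2; j^3 = 2*x^3 is a perfect cube, so E-series; the 4-jet and mu = 6 give E_6.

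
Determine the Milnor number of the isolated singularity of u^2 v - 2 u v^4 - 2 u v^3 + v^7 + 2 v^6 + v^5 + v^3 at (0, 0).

The Hessian of f at 0 is [[0, 0], [0, 0]] with rank 0, so corank 2. A Groebner basis of the Jacobian ideal J(f) in C{u,v} is {v^3, u^2 + 3*v^2, u*v}; counting standard monomials gives mu = 4. Corank 2; j^3 = v*(u^2 + v^2) splits into three distinct lines over C (the quadratic factor has nonzero discriminant), so D_4.

4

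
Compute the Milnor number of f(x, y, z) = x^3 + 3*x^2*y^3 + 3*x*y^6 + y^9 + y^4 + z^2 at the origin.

The Hessian of f at 0 is [[0, 0, 0], [0, 0, 0], [0, 0, 2]] with rank 1, so corank 2. A Groebner basis of the Jacobian ideal J(f) in C{x,y,z} is {y^3, x^2, z}; counting standard monomials gives mu = 6. Corank 2; j^3 = x^3 is a perfect cube, so E-series; the 4-jet and mu = 6 give E_6.

6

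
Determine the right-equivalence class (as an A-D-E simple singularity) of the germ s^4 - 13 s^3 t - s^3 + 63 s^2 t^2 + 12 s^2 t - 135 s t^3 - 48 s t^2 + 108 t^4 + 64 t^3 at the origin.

The Hessian of f at 0 has rank 0. Corank 2; j^3 = -(s - 4*t)^3 is a perfect cube, so E-series; the 4-jet and mu = 7 give E_7.

E_7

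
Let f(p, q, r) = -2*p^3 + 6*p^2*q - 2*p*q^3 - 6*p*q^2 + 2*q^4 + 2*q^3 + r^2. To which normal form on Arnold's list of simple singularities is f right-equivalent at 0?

E7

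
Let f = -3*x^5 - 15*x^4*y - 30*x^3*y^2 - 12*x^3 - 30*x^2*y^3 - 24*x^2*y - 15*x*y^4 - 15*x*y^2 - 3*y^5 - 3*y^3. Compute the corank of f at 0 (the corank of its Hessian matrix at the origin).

2

Hessian at 0 has rank 0.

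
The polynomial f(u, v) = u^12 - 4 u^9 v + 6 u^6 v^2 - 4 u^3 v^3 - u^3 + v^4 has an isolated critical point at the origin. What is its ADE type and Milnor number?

The Hessian of f at 0 has rank 0. Corank 2; j^3 = -u^3 is a perfect cube, so E-series; the 4-jet and mu = 6 give E_6.

Type E_6, Milnor number mu = 6.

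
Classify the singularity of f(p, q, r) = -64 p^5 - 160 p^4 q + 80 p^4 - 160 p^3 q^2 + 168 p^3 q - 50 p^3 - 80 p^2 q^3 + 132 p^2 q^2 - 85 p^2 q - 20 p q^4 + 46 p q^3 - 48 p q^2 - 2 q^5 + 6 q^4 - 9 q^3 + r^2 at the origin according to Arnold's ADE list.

The Hessian of f at 0 is [[0, 0, 0], [0, 0, 0], [0, 0, 2]] with rank 1, so corank 2. A Groebner basis of the Jacobian ideal J(f) in C{p,q,r} is {p^3 - 1755*p^2/4 - 999*p*q/2 - 567*q^2/4, p^2*q + 750*p^2 + 855*p*q + 243*q^2, -5125*p^2/4 + p*q^2 - 2925*p*q/2 - 1665*q^2/4, 4375*p^2/2 + 2500*p*q + q^3 + 1425*q^2/2, r}; counting standard monomials gives mu = 6. Corank 2; j^3 = -(2*p + q)*(5*p + 3*q)^2 has shape L^2 M (L != M), so D-series; mu = 6 gives D_6.

D_6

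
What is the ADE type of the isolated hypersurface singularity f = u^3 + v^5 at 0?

E_{8}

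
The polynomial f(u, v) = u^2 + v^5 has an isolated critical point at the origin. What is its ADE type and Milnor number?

Type A_4, Milnor number mu = 4.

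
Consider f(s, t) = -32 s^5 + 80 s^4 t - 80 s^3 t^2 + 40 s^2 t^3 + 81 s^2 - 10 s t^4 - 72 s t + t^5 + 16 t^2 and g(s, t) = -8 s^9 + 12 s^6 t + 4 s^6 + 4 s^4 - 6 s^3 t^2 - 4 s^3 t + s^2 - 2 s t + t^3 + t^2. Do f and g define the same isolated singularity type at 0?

No.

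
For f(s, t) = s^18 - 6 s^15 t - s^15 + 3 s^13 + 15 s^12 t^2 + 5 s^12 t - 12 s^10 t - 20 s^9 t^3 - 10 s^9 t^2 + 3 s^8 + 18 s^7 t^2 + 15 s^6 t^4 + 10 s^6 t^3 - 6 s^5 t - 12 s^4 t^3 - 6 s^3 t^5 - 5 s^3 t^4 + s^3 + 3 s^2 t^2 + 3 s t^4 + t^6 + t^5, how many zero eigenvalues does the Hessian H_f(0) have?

2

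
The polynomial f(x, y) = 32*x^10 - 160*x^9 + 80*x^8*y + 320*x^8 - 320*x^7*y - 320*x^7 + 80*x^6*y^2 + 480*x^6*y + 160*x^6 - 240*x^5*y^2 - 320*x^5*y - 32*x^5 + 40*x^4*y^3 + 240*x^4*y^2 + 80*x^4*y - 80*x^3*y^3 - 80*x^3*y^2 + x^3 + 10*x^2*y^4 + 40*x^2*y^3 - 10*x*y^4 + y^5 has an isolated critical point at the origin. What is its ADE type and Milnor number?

The Hessian of f at 0 is [[0, 0], [0, 0]] with rank 0, so corank 2. A Groebner basis of the Jacobian ideal J(f) in C{x,y} is {y^5, x*y^3 - y^4/8, x^2}; counting standard monomials gives mu = 8. Corank 2; j^3 = x^3 is a perfect cube, so E-series; the 5-jet and mu = 8 give E_8.

Type E8, Milnor number mu = 8.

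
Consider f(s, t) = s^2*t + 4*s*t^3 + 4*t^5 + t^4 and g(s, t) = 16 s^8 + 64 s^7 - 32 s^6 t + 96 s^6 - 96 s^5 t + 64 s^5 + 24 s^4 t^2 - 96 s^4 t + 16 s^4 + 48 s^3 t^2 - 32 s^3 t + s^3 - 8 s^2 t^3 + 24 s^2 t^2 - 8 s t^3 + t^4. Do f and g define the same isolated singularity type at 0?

No.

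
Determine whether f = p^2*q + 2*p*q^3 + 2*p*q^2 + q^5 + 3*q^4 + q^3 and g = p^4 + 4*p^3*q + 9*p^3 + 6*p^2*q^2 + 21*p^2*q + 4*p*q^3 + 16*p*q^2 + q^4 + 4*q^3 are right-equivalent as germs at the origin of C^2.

Yes.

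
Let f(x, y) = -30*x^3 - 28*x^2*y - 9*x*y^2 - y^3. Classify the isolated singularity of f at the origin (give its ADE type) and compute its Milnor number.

Type D_4, Milnor number mu = 4.

The Hessian of f at 0 is [[0, 0], [0, 0]] with rank 0, so corank 2. A Groebner basis of the Jacobian ideal J(f) in C{x,y} is {y^3, x^2 - 3*y^2/26, x*y + 9*y^2/26}; counting standard monomials gives mu = 4. Corank 2; j^3 = -(3*x + y)*(10*x^2 + 6*x*y + y^2) splits into three distinct lines over C (the quadratic factor has nonzero discriminant), so D_4.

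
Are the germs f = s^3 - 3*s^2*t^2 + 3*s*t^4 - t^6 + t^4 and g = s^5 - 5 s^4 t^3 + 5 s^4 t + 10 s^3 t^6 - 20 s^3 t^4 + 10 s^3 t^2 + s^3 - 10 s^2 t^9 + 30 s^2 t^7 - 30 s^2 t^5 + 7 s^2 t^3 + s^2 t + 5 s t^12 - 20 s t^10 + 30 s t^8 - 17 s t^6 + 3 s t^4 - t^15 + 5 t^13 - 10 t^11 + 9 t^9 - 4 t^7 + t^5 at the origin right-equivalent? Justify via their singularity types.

No.

The Hessian of f at 0 has rank 0. Corank 2; j^3 = s^3 is a perfect cube, so E-series; the 4-jet and mu = 6 give E_6. The Hessian of g at 0 has rank 0. Corank 2; j^3 = s^2*(s + t) has shape L^2 M (L != M), so D-series; mu = 6 gives D_6. f is E_6 but g is D_6, hence not right-equivalent.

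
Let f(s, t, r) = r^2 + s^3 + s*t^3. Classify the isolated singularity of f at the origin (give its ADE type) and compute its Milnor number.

Type E_7, Milnor number mu = 7.

The Hessian of f at 0 has rank 1. Corank 2; j^3 = s^3 is a perfect cube, so E-series; the 4-jet and mu = 7 give E_7.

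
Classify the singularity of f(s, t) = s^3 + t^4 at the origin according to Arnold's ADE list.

E_{6}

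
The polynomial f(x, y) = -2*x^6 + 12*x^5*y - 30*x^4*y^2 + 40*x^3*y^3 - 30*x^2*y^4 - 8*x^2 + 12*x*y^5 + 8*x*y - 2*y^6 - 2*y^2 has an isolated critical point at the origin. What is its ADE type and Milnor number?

The Hessian of f at 0 is [[-16, 8], [8, -4]] with rank 1, so corank 1. A Groebner basis of the Jacobian ideal J(f) in C{x,y} is {y^5, x - y/2}; counting standard monomials gives mu = 5. Corank 1: A-series; mu = 5 gives A_5.

Type A_{5}, Milnor number mu = 5.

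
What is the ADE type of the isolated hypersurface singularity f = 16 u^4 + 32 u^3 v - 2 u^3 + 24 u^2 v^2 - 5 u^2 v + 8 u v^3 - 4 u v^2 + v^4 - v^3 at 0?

D_5

The Hessian of f at 0 is [[0, 0], [0, 0]] with rank 0, so corank 2. A Groebner basis of the Jacobian ideal J(f) in C{u,v} is {u*v^2 - u*v/8 - v^2/8, u*v/8 + v^3 + v^2/8, u^2 + 3*u*v/2 + v^2/2}; counting standard monomials gives mu = 5. Corank 2; j^3 = -(u + v)^2*(2*u + v) has shape L^2 M (L != M), so D-series; mu = 5 gives D_5.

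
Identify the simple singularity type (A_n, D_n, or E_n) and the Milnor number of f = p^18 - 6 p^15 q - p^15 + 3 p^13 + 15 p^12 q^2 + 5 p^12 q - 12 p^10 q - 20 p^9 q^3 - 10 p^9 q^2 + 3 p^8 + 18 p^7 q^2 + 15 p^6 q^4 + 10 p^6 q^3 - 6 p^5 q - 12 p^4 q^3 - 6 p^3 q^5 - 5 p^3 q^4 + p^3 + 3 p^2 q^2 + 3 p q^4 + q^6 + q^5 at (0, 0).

The Hessian of f at 0 has rank 0. Corank 2; j^3 = p^3 is a perfect cube, so E-series; the 5-jet and mu = 8 give E_8.

Type E_{8}, Milnor number mu = 8.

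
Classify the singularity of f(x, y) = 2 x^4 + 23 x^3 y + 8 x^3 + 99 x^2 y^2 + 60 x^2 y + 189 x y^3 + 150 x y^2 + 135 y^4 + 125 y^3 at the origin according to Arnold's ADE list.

E_{7}

The Hessian of f at 0 has rank 0. Corank 2; j^3 = (2*x + 5*y)^3 is a perfect cube, so E-series; the 4-jet and mu = 7 give E_7.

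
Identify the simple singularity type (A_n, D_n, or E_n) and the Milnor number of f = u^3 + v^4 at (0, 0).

The Hessian of f at 0 has rank 0. Corank 2; j^3 = u^3 is a perfect cube, so E-series; the 4-jet and mu = 6 give E_6.

Type E6, Milnor number mu = 6.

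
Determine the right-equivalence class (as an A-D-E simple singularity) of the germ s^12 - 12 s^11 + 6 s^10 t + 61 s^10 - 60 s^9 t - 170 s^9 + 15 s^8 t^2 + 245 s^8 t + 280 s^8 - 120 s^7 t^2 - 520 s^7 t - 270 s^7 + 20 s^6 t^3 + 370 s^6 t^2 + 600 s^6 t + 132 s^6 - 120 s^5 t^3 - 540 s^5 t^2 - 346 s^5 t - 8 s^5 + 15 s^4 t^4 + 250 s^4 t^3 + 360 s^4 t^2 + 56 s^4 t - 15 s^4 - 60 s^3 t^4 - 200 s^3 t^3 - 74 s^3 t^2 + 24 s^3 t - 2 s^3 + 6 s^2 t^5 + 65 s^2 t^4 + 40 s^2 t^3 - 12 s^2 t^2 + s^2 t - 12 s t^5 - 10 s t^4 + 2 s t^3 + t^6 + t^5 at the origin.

The Hessian of f at 0 is [[0, 0], [0, 0]] with rank 0, so corank 2. A Groebner basis of the Jacobian ideal J(f) in C{s,t} is {-4*s^2/3 - s*t/12 + t^4 - t^3/12, s^3, s^2*t + s^2/6 + s*t/24 + t^3/24, 2*s^2/3 + s*t^2 - s*t/12 - t^3/12}; counting standard monomials gives mu = 7. Corank 2; j^3 = -s^2*(2*s - t) has shape L^2 M (L != M), so D-series; mu = 7 gives D_7.

D_{7}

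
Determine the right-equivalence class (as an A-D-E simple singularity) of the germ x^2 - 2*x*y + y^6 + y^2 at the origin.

The Hessian of f at 0 has rank 1. Corank 1: A-series; mu = 5 gives A_5.

A_5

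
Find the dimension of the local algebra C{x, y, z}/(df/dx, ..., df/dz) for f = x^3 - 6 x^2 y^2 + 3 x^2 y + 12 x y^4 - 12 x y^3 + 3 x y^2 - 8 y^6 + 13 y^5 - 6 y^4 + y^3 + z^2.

The Hessian of f at 0 has rank 1. Corank 2; j^3 = (x + y)^3 is a perfect cube, so E-series; the 5-jet and mu = 8 give E_8.

8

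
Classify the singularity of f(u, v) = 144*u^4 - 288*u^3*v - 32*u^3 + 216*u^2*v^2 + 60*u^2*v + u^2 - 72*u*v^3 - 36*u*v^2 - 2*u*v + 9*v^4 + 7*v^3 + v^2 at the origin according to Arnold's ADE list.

A2

The Hessian of f at 0 is [[2, -2], [-2, 2]] with rank 1, so corank 1. A Groebner basis of the Jacobian ideal J(f) in C{u,v} is {v^2, u - v}; counting standard monomials gives mu = 2. Corank 1: A-series; mu = 2 gives A_2.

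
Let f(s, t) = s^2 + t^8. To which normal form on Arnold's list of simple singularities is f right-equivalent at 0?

A_7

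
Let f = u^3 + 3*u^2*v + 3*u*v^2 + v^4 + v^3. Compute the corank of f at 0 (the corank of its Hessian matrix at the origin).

The Hessian at 0 is [[0, 0], [0, 0]] of rank 0; hence corank 2.

2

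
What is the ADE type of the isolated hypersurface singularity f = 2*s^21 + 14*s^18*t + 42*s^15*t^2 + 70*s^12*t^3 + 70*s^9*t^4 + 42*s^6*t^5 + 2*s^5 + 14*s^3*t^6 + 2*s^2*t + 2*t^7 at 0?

The Hessian of f at 0 is [[0, 0], [0, 0]] with rank 0, so corank 2. A Groebner basis of the Jacobian ideal J(f) in C{s,t} is {s^2/7 + t^6, s^3, s*t}; counting standard monomials gives mu = 8. Corank 2; j^3 = 2*s^2*t has shape L^2 M (L != M), so D-series; mu = 8 gives D_8.

D_8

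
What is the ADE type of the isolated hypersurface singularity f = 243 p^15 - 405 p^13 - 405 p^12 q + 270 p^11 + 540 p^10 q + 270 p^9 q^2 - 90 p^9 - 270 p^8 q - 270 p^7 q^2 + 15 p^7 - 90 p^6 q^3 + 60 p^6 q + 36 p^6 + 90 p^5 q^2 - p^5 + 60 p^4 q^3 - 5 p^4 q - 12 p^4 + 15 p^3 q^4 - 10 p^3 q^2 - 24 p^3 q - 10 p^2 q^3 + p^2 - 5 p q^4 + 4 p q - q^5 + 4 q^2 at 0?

The Hessian of f at 0 has rank 1. Corank 1: A-series; mu = 4 gives A_4.

A_{4}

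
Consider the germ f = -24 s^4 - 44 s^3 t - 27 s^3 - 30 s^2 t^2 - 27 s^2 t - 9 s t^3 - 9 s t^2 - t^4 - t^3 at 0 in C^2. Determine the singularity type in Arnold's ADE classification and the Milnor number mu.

Type E_{7}, Milnor number mu = 7.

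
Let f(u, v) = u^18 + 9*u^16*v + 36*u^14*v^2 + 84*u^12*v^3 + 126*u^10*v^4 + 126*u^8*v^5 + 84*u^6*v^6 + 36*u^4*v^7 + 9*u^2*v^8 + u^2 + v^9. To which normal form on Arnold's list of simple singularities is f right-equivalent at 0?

The Hessian of f at 0 is [[2, 0], [0, 0]] with rank 1, so corank 1. A Groebner basis of the Jacobian ideal J(f) in C{u,v} is {v^8, u}; counting standard monomials gives mu = 8. Corank 1: A-series; mu = 8 gives A_8.

A_8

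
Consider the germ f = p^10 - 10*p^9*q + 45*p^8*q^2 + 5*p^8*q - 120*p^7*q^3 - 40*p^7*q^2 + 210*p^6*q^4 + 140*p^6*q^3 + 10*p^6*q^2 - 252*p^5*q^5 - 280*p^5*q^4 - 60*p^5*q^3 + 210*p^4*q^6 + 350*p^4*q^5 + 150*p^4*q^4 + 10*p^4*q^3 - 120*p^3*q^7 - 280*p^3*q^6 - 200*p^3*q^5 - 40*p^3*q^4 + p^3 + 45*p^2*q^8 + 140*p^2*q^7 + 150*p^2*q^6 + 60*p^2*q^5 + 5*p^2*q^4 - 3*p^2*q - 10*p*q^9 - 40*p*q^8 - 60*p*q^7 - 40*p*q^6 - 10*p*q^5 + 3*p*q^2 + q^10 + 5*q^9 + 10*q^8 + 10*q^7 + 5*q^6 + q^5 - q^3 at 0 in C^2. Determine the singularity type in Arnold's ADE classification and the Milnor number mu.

Type E_8, Milnor number mu = 8.

The Hessian of f at 0 has rank 0. Corank 2; j^3 = (p - q)^3 is a perfect cube, so E-series; the 5-jet and mu = 8 give E_8.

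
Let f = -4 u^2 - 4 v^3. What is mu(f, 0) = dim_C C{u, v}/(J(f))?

The Hessian of f at 0 has rank 1. Corank 1: A-series; mu = 2 gives A_2.

2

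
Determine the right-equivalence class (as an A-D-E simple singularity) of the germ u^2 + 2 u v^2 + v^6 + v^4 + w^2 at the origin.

A_5

The Hessian of f at 0 is [[2, 0, 0], [0, 0, 0], [0, 0, 2]] with rank 2, so corank 1. A Groebner basis of the Jacobian ideal J(f) in C{u,v,w} is {u^3, u^2*v, u + v^2, w}; counting standard monomials gives mu = 5. Corank 1: A-series; mu = 5 gives A_5.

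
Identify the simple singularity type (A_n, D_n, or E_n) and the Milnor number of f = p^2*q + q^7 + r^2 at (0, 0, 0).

The Hessian of f at 0 is [[0, 0, 0], [0, 0, 0], [0, 0, 2]] with rank 1, so corank 2. A Groebner basis of the Jacobian ideal J(f) in C{p,q,r} is {p^2/7 + q^6, p^3, p*q, r}; counting standard monomials gives mu = 8. Corank 2; j^3 = p^2*q has shape L^2 M (L != M), so D-series; mu = 8 gives D_8.

Type D_8, Milnor number mu = 8.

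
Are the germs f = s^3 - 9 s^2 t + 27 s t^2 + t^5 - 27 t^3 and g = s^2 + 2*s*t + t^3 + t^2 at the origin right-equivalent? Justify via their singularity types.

The Hessian of f at 0 has rank 0. Corank 2; j^3 = (s - 3*t)^3 is a perfect cube, so E-series; the 5-jet and mu = 8 give E_8. The Hessian of g at 0 has rank 1. Corank 1: A-series; mu = 2 gives A_2. f is E_8 but g is A_2, hence not right-equivalent.

No.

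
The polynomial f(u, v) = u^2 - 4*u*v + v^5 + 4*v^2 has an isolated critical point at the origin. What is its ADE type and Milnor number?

The Hessian of f at 0 has rank 1. Corank 1: A-series; mu = 4 gives A_4.

Type A_4, Milnor number mu = 4.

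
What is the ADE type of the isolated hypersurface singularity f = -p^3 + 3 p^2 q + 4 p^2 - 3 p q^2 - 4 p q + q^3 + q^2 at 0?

The Hessian of f at 0 is [[8, -4], [-4, 2]] with rank 1, so corank 1. A Groebner basis of the Jacobian ideal J(f) in C{p,q} is {q^2, p - q/2}; counting standard monomials gives mu = 2. Corank 1: A-series; mu = 2 gives A_2.

A_2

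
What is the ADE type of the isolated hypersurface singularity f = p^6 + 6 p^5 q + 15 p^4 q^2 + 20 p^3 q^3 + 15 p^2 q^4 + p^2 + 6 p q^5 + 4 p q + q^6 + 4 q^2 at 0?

The Hessian of f at 0 has rank 1. Corank 1: A-series; mu = 5 gives A_5.

A5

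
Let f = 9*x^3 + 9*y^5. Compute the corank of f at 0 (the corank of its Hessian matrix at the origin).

2

The Hessian at 0 is [[0, 0], [0, 0]] of rank 0; hence corank 2.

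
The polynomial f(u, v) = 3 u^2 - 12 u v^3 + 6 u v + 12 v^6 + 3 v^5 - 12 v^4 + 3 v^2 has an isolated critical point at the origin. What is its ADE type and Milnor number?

The Hessian of f at 0 has rank 1. Corank 1: A-series; mu = 4 gives A_4.

Type A_{4}, Milnor number mu = 4.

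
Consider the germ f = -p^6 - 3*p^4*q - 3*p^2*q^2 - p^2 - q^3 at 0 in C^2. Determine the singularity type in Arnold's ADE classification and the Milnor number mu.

Type A_2, Milnor number mu = 2.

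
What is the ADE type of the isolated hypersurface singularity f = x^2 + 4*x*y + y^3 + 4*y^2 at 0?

A_2

The Hessian of f at 0 is [[2, 4], [4, 8]] with rank 1, so corank 1. A Groebner basis of the Jacobian ideal J(f) in C{x,y} is {y^2, x + 2*y}; counting standard monomials gives mu = 2. Corank 1: A-series; mu = 2 gives A_2.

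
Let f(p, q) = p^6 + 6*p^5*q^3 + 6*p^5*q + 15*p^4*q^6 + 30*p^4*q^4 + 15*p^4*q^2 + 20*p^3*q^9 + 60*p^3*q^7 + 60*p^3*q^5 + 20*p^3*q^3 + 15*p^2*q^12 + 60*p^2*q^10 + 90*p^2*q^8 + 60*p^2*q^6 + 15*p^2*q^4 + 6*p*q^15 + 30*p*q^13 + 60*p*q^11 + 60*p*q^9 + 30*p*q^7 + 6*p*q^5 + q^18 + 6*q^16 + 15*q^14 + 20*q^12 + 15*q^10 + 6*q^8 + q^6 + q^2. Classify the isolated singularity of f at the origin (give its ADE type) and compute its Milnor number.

The Hessian of f at 0 is [[0, 0], [0, 2]] with rank 1, so corank 1. A Groebner basis of the Jacobian ideal J(f) in C{p,q} is {p^5, q}; counting standard monomials gives mu = 5. Corank 1: A-series; mu = 5 gives A_5.

Type A_{5}, Milnor number mu = 5.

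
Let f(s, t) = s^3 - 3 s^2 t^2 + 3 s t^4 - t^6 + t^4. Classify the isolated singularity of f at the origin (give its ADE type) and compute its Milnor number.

Type E_{6}, Milnor number mu = 6.

The Hessian of f at 0 is [[0, 0], [0, 0]] with rank 0, so corank 2. A Groebner basis of the Jacobian ideal J(f) in C{s,t} is {s^3, s^2*t, -s^2/2 + s*t^2, t^3}; counting standard monomials gives mu = 6. Corank 2; j^3 = s^3 is a perfect cube, so E-series; the 4-jet and mu = 6 give E_6.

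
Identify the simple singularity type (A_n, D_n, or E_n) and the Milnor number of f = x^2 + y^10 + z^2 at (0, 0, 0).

Type A_9, Milnor number mu = 9.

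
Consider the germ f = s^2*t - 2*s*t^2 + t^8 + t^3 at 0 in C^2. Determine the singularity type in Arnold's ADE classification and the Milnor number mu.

The Hessian of f at 0 is [[0, 0], [0, 0]] with rank 0, so corank 2. A Groebner basis of the Jacobian ideal J(f) in C{s,t} is {s^2/8 + t^7 - t^2/8, s^3 - t^3, s*t - t^2}; counting standard monomials gives mu = 9. Corank 2; j^3 = t*(s - t)^2 has shape L^2 M (L != M), so D-series; mu = 9 gives D_9.

Type D_9, Milnor number mu = 9.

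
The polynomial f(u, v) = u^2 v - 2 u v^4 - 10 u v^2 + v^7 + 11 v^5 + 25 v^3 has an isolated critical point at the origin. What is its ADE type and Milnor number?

Type D6, Milnor number mu = 6.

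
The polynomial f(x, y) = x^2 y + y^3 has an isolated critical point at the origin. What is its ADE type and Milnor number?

Type D4, Milnor number mu = 4.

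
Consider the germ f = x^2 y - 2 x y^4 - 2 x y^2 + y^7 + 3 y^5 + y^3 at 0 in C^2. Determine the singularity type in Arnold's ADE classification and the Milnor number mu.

Type D_{6}, Milnor number mu = 6.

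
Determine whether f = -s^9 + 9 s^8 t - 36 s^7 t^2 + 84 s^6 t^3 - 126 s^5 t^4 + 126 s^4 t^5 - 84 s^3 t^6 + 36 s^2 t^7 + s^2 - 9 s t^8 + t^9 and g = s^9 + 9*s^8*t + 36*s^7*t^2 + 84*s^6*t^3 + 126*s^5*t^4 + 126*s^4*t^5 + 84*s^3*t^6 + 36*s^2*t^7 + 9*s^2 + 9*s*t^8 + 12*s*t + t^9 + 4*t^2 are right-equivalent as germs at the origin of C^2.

The Hessian of f at 0 has rank 1. Corank 1: A-series; mu = 8 gives A_8. The Hessian of g at 0 has rank 1. Corank 1: A-series; mu = 8 gives A_8. Both have type A_8, hence right-equivalent.

Yes.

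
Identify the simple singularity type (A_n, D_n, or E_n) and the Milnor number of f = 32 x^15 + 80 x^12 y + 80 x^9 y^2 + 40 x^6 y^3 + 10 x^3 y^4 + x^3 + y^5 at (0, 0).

The Hessian of f at 0 is [[0, 0], [0, 0]] with rank 0, so corank 2. A Groebner basis of the Jacobian ideal J(f) in C{x,y} is {y^4, x^2}; counting standard monomials gives mu = 8. Corank 2; j^3 = x^3 is a perfect cube, so E-series; the 5-jet and mu = 8 give E_8.

Type E8, Milnor number mu = 8.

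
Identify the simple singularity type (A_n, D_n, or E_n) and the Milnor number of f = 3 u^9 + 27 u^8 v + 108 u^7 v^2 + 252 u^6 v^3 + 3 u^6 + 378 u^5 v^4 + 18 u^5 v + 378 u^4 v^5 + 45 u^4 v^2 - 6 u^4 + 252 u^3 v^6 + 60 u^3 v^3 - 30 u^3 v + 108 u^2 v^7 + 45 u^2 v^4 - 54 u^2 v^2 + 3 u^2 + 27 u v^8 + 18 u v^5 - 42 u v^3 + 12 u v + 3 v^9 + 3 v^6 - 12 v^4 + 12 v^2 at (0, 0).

Type A_{8}, Milnor number mu = 8.

The Hessian of f at 0 has rank 1. Corank 1: A-series; mu = 8 gives A_8.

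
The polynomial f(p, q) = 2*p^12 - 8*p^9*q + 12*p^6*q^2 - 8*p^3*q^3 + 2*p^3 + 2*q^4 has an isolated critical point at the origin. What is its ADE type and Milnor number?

Type E6, Milnor number mu = 6.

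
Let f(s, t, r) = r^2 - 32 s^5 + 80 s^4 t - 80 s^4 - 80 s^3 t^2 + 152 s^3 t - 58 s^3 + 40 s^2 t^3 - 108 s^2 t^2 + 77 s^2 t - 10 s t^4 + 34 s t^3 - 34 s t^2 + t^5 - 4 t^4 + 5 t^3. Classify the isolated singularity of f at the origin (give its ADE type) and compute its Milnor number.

Type D_4, Milnor number mu = 4.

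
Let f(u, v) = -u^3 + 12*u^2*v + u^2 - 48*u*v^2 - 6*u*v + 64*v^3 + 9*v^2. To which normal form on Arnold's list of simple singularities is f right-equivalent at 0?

The Hessian of f at 0 has rank 1. Corank 1: A-series; mu = 2 gives A_2.

A_{2}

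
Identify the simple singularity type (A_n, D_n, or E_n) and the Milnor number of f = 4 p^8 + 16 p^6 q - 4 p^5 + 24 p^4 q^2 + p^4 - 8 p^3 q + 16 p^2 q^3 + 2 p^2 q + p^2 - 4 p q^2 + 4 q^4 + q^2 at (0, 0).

Type A_{1}, Milnor number mu = 1.

The Hessian of f at 0 is [[2, 0], [0, 2]] with rank 2, so corank 0. A Groebner basis of the Jacobian ideal J(f) in C{p,q} is {p, q}; counting standard monomials gives mu = 1. Corank 0: nondegenerate Morse point, so A_1.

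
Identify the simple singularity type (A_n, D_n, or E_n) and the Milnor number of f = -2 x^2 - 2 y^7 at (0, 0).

Type A_6, Milnor number mu = 6.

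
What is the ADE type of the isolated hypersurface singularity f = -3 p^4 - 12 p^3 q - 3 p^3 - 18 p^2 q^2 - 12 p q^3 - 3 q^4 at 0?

E_{6}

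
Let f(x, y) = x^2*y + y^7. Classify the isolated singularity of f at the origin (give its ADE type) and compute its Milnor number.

Type D8, Milnor number mu = 8.

The Hessian of f at 0 is [[0, 0], [0, 0]] with rank 0, so corank 2. A Groebner basis of the Jacobian ideal J(f) in C{x,y} is {x^2/7 + y^6, x^3, x*y}; counting standard monomials gives mu = 8. Corank 2; j^3 = x^2*y has shape L^2 M (L != M), so D-series; mu = 8 gives D_8.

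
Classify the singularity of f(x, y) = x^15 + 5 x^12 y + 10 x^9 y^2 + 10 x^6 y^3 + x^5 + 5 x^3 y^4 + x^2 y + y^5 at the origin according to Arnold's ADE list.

D6

The Hessian of f at 0 has rank 0. Corank 2; j^3 = x^2*y has shape L^2 M (L != M), so D-series; mu = 6 gives D_6.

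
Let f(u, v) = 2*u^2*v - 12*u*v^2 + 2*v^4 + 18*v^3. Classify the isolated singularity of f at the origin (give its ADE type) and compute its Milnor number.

Type D5, Milnor number mu = 5.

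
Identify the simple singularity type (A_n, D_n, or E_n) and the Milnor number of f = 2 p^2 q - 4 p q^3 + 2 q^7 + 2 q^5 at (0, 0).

Type D_8, Milnor number mu = 8.

The Hessian of f at 0 is [[0, 0], [0, 0]] with rank 0, so corank 2. A Groebner basis of the Jacobian ideal J(f) in C{p,q} is {p^2*q^2 + p^2/7 - p*q^2/7, p^3 + p^2/7 - p*q^2/7, -p*q + q^3}; counting standard monomials gives mu = 8. Corank 2; j^3 = 2*p^2*q has shape L^2 M (L != M), so D-series; mu = 8 gives D_8.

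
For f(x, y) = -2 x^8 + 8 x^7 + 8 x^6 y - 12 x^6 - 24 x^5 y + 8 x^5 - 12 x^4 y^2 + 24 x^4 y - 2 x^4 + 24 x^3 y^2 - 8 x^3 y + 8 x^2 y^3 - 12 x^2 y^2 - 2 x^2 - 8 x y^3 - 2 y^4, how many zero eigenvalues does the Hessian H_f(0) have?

The Hessian at 0 is [[-4, 0], [0, 0]] of rank 1; hence corank 1.

1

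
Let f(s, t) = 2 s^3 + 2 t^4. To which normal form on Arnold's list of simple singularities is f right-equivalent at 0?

The Hessian of f at 0 has rank 0. Corank 2; j^3 = 2*s^3 is a perfect cube, so E-series; the 4-jet and mu = 6 give E_6.

E6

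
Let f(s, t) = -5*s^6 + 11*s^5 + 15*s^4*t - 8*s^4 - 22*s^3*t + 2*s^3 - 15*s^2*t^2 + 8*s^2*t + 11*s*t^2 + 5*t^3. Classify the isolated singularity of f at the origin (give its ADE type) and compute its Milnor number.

The Hessian of f at 0 has rank 0. Corank 2; j^3 = (s + t)*(2*s^2 + 6*s*t + 5*t^2) splits into three distinct lines over C (the quadratic factor has nonzero discriminant), so D_4.

Type D_{4}, Milnor number mu = 4.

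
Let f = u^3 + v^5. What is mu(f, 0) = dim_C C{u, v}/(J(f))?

The Hessian of f at 0 has rank 0. Corank 2; j^3 = u^3 is a perfect cube, so E-series; the 5-jet and mu = 8 give E_8.

8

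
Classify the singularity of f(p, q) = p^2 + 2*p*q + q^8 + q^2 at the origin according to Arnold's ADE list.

The Hessian of f at 0 has rank 1. Corank 1: A-series; mu = 7 gives A_7.

A7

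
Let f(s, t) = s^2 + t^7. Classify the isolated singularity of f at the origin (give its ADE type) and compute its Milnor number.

Type A6, Milnor number mu = 6.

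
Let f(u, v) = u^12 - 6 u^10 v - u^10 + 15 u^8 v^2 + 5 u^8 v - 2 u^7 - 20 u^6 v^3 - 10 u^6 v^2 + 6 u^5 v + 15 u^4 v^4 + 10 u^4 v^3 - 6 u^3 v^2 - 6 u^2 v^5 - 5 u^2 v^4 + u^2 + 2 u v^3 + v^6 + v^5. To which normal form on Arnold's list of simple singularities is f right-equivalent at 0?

A4

The Hessian of f at 0 has rank 1. Corank 1: A-series; mu = 4 gives A_4.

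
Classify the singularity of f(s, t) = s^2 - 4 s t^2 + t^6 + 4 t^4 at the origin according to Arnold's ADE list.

A_{5}

The Hessian of f at 0 is [[2, 0], [0, 0]] with rank 1, so corank 1. A Groebner basis of the Jacobian ideal J(f) in C{s,t} is {s^3, s^2*t, -s/2 + t^2}; counting standard monomials gives mu = 5. Corank 1: A-series; mu = 5 gives A_5.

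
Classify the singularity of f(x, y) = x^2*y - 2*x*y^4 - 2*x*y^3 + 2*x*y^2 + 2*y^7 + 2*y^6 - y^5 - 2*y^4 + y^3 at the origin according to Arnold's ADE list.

D8

The Hessian of f at 0 has rank 0. Corank 2; j^3 = y*(x + y)^2 has shape L^2 M (L != M), so D-series; mu = 8 gives D_8.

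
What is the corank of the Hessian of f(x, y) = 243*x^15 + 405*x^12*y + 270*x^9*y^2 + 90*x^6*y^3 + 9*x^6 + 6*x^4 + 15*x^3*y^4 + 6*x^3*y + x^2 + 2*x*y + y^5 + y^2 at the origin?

The Hessian at 0 is [[2, 2], [2, 2]] of rank 1; hence corank 1.

1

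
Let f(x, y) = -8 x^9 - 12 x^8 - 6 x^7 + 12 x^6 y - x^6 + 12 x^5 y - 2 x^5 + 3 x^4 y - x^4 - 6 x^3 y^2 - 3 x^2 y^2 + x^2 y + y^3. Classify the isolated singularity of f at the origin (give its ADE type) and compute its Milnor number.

The Hessian of f at 0 has rank 0. Corank 2; j^3 = y*(x^2 + y^2) splits into three distinct lines over C (the quadratic factor has nonzero discriminant), so D_4.

Type D_4, Milnor number mu = 4.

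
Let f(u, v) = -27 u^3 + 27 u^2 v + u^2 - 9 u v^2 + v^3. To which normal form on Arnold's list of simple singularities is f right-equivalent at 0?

A2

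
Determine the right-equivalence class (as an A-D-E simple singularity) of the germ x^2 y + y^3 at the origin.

The Hessian of f at 0 has rank 0. Corank 2; j^3 = y*(x^2 + y^2) splits into three distinct lines over C (the quadratic factor has nonzero discriminant), so D_4.

D_4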